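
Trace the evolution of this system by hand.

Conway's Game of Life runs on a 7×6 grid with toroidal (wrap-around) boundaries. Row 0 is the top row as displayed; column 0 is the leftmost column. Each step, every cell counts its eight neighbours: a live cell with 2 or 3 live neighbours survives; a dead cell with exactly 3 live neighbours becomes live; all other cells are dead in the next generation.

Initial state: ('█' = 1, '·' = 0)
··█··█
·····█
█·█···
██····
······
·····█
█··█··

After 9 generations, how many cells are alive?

2

t=0: ··█··█
·····█
█·█···
██····
······
·····█
█··█··
t=1: █···██
██···█
█····█
██····
█·····
······
█···██
t=2: ······
·█····
······
·█····
██····
█·····
█···█·
t=3: ······
······
······
██····
██····
█·····
·····█
t=4: ······
······
······
██····
·····█
██···█
······
t=5: ······
······
······
█·····
·····█
█····█
█·····
t=6: ······
······
······
······
·····█
█····█
█····█
t=7: ······
······
······
······
█····█
····█·
█····█
t=8: ······
······
······
······
·····█
····█·
·····█
t=9: ······
······
······
······
······
····██
······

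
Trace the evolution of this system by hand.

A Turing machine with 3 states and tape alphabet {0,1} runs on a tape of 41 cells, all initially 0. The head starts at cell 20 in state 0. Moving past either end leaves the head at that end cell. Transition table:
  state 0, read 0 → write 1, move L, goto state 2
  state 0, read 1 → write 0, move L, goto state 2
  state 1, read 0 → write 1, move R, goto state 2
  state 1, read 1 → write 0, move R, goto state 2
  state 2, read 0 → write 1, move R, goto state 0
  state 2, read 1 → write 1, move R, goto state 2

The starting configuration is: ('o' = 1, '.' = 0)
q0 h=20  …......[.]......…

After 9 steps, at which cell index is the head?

23

0) q0 h=20  …......[.]......…
1) q2 h=19  …......[.]o.....…
2) q0 h=20  ….....o[o]......…
3) q2 h=19  …......[o]......…
4) q2 h=20  ….....o[.]......…
5) q0 h=21  …....oo[.]......…
6) q2 h=20  ….....o[o]o.....…
7) q2 h=21  …....oo[o]......…
8) q2 h=22  …...ooo[.]......…
9) q0 h=23  …..oooo[.]......…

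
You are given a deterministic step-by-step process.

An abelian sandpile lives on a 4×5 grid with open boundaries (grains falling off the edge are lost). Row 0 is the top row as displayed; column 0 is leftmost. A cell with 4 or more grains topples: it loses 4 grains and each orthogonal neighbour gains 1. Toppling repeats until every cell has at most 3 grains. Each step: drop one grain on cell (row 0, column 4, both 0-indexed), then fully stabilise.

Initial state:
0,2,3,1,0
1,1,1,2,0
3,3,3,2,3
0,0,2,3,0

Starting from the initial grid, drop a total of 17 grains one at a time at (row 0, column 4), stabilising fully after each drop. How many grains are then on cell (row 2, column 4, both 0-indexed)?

t=0: 0,2,3,1,0
1,1,1,2,0
3,3,3,2,3
0,0,2,3,0
t=1: 0,2,3,1,1
1,1,1,2,0
3,3,3,2,3
0,0,2,3,0
t=2: 0,2,3,1,2
1,1,1,2,0
3,3,3,2,3
0,0,2,3,0
t=3: 0,2,3,1,3
1,1,1,2,0
3,3,3,2,3
0,0,2,3,0
t=4: 0,2,3,2,0
1,1,1,2,1
3,3,3,2,3
0,0,2,3,0
t=5: 0,2,3,2,1
1,1,1,2,1
3,3,3,2,3
0,0,2,3,0
t=6: 0,2,3,2,2
1,1,1,2,1
3,3,3,2,3
0,0,2,3,0
t=7: 0,2,3,2,3
1,1,1,2,1
3,3,3,2,3
0,0,2,3,0
t=8: 0,2,3,3,0
1,1,1,2,2
3,3,3,2,3
0,0,2,3,0
t=9: 0,2,3,3,1
1,1,1,2,2
3,3,3,2,3
0,0,2,3,0
t=10: 0,2,3,3,2
1,1,1,2,2
3,3,3,2,3
0,0,2,3,0
t=11: 0,2,3,3,3
1,1,1,2,2
3,3,3,2,3
0,0,2,3,0
t=12: 0,3,0,1,1
1,1,2,3,3
3,3,3,2,3
0,0,2,3,0
t=13: 0,3,0,1,2
1,1,2,3,3
3,3,3,2,3
0,0,2,3,0
t=14: 0,3,0,1,3
1,1,2,3,3
3,3,3,2,3
0,0,2,3,0
t=15: 0,3,1,3,1
2,3,0,2,2
0,1,3,2,1
1,2,0,1,2
t=16: 0,3,1,3,2
2,3,0,2,2
0,1,3,2,1
1,2,0,1,2
t=17: 0,3,1,3,3
2,3,0,2,2
0,1,3,2,1
1,2,0,1,2

1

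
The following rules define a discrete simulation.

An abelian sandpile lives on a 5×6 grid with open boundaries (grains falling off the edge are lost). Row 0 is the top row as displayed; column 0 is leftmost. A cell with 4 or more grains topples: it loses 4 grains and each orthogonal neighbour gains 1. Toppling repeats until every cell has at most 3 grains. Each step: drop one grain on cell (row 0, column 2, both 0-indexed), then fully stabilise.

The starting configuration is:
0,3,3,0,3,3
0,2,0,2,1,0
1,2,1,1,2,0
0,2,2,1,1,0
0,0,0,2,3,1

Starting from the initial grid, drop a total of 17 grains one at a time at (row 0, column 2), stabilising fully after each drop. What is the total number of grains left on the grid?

40

k=0  0,3,3,0,3,3
0,2,0,2,1,0
1,2,1,1,2,0
0,2,2,1,1,0
0,0,0,2,3,1
k=1  1,0,1,1,3,3
0,3,1,2,1,0
1,2,1,1,2,0
0,2,2,1,1,0
0,0,0,2,3,1
k=2  1,0,2,1,3,3
0,3,1,2,1,0
1,2,1,1,2,0
0,2,2,1,1,0
0,0,0,2,3,1
k=3  1,0,3,1,3,3
0,3,1,2,1,0
1,2,1,1,2,0
0,2,2,1,1,0
0,0,0,2,3,1
k=4  1,1,0,2,3,3
0,3,2,2,1,0
1,2,1,1,2,0
0,2,2,1,1,0
0,0,0,2,3,1
k=5  1,1,1,2,3,3
0,3,2,2,1,0
1,2,1,1,2,0
0,2,2,1,1,0
0,0,0,2,3,1
k=6  1,1,2,2,3,3
0,3,2,2,1,0
1,2,1,1,2,0
0,2,2,1,1,0
0,0,0,2,3,1
k=7  1,1,3,2,3,3
0,3,2,2,1,0
1,2,1,1,2,0
0,2,2,1,1,0
0,0,0,2,3,1
k=8  1,2,0,3,3,3
0,3,3,2,1,0
1,2,1,1,2,0
0,2,2,1,1,0
0,0,0,2,3,1
k=9  1,2,1,3,3,3
0,3,3,2,1,0
1,2,1,1,2,0
0,2,2,1,1,0
0,0,0,2,3,1
k=10  1,2,2,3,3,3
0,3,3,2,1,0
1,2,1,1,2,0
0,2,2,1,1,0
0,0,0,2,3,1
k=11  1,2,3,3,3,3
0,3,3,2,1,0
1,2,1,1,2,0
0,2,2,1,1,0
0,0,0,2,3,1
k=12  2,0,3,2,1,0
1,1,2,0,3,1
1,3,2,2,2,0
0,2,2,1,1,0
0,0,0,2,3,1
k=13  2,1,0,3,1,0
1,1,3,0,3,1
1,3,2,2,2,0
0,2,2,1,1,0
0,0,0,2,3,1
k=14  2,1,1,3,1,0
1,1,3,0,3,1
1,3,2,2,2,0
0,2,2,1,1,0
0,0,0,2,3,1
k=15  2,1,2,3,1,0
1,1,3,0,3,1
1,3,2,2,2,0
0,2,2,1,1,0
0,0,0,2,3,1
k=16  2,1,3,3,1,0
1,1,3,0,3,1
1,3,2,2,2,0
0,2,2,1,1,0
0,0,0,2,3,1
k=17  2,2,2,0,2,0
1,2,0,2,3,1
1,3,3,2,2,0
0,2,2,1,1,0
0,0,0,2,3,1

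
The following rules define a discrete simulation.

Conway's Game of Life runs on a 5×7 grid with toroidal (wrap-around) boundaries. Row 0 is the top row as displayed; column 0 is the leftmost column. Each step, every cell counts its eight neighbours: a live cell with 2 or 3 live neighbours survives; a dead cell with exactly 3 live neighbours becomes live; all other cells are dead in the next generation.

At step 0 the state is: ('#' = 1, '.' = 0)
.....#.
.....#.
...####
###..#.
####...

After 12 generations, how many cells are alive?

k=0  .....#.
.....#.
...####
###..#.
####...
k=1  .##.#.#
.......
####...
.....#.
#..##..
k=2  ###.##.
.......
.##....
#.....#
#####.#
k=3  ....##.
#..#...
##.....
.....##
....#..
k=4  ...###.
##..#.#
##.....
#....##
....#.#
k=5  ...#...
.####.#
.......
.#...#.
#..#...
k=6  ##.....
..###..
##.###.
.......
..#.#..
k=7  .#..#..
.....##
.#...#.
.##..#.
.#.....
k=8  #....#.
#...###
###.##.
###....
##.....
k=9  ....##.
...#...
..#.#..
...#...
..#....
k=10  ...##..
...#.#.
..#.#..
..##...
...##..
k=11  ..#..#.
..#..#.
..#.#..
..#....
.......
k=12  .......
.##.##.
.##....
...#...
.......

7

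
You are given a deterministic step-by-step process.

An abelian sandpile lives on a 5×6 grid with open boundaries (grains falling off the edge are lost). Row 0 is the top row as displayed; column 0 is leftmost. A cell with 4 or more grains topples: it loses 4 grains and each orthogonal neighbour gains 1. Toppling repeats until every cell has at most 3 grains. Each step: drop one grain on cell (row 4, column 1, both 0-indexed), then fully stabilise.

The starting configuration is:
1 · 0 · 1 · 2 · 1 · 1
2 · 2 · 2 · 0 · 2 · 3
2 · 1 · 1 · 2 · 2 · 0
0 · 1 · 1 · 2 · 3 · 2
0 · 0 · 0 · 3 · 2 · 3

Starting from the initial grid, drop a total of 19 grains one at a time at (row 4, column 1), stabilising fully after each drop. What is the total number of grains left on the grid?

52

step 0: 1 · 0 · 1 · 2 · 1 · 1
2 · 2 · 2 · 0 · 2 · 3
2 · 1 · 1 · 2 · 2 · 0
0 · 1 · 1 · 2 · 3 · 2
0 · 0 · 0 · 3 · 2 · 3
step 1: 1 · 0 · 1 · 2 · 1 · 1
2 · 2 · 2 · 0 · 2 · 3
2 · 1 · 1 · 2 · 2 · 0
0 · 1 · 1 · 2 · 3 · 2
0 · 1 · 0 · 3 · 2 · 3
step 2: 1 · 0 · 1 · 2 · 1 · 1
2 · 2 · 2 · 0 · 2 · 3
2 · 1 · 1 · 2 · 2 · 0
0 · 1 · 1 · 2 · 3 · 2
0 · 2 · 0 · 3 · 2 · 3
step 3: 1 · 0 · 1 · 2 · 1 · 1
2 · 2 · 2 · 0 · 2 · 3
2 · 1 · 1 · 2 · 2 · 0
0 · 1 · 1 · 2 · 3 · 2
0 · 3 · 0 · 3 · 2 · 3
step 4: 1 · 0 · 1 · 2 · 1 · 1
2 · 2 · 2 · 0 · 2 · 3
2 · 1 · 1 · 2 · 2 · 0
0 · 2 · 1 · 2 · 3 · 2
1 · 0 · 1 · 3 · 2 · 3
step 5: 1 · 0 · 1 · 2 · 1 · 1
2 · 2 · 2 · 0 · 2 · 3
2 · 1 · 1 · 2 · 2 · 0
0 · 2 · 1 · 2 · 3 · 2
1 · 1 · 1 · 3 · 2 · 3
step 6: 1 · 0 · 1 · 2 · 1 · 1
2 · 2 · 2 · 0 · 2 · 3
2 · 1 · 1 · 2 · 2 · 0
0 · 2 · 1 · 2 · 3 · 2
1 · 2 · 1 · 3 · 2 · 3
step 7: 1 · 0 · 1 · 2 · 1 · 1
2 · 2 · 2 · 0 · 2 · 3
2 · 1 · 1 · 2 · 2 · 0
0 · 2 · 1 · 2 · 3 · 2
1 · 3 · 1 · 3 · 2 · 3
step 8: 1 · 0 · 1 · 2 · 1 · 1
2 · 2 · 2 · 0 · 2 · 3
2 · 1 · 1 · 2 · 2 · 0
0 · 3 · 1 · 2 · 3 · 2
2 · 0 · 2 · 3 · 2 · 3
step 9: 1 · 0 · 1 · 2 · 1 · 1
2 · 2 · 2 · 0 · 2 · 3
2 · 1 · 1 · 2 · 2 · 0
0 · 3 · 1 · 2 · 3 · 2
2 · 1 · 2 · 3 · 2 · 3
step 10: 1 · 0 · 1 · 2 · 1 · 1
2 · 2 · 2 · 0 · 2 · 3
2 · 1 · 1 · 2 · 2 · 0
0 · 3 · 1 · 2 · 3 · 2
2 · 2 · 2 · 3 · 2 · 3
step 11: 1 · 0 · 1 · 2 · 1 · 1
2 · 2 · 2 · 0 · 2 · 3
2 · 1 · 1 · 2 · 2 · 0
0 · 3 · 1 · 2 · 3 · 2
2 · 3 · 2 · 3 · 2 · 3
step 12: 1 · 0 · 1 · 2 · 1 · 1
2 · 2 · 2 · 0 · 2 · 3
2 · 2 · 1 · 2 · 2 · 0
1 · 0 · 2 · 2 · 3 · 2
3 · 1 · 3 · 3 · 2 · 3
step 13: 1 · 0 · 1 · 2 · 1 · 1
2 · 2 · 2 · 0 · 2 · 3
2 · 2 · 1 · 2 · 2 · 0
1 · 0 · 2 · 2 · 3 · 2
3 · 2 · 3 · 3 · 2 · 3
step 14: 1 · 0 · 1 · 2 · 1 · 1
2 · 2 · 2 · 0 · 2 · 3
2 · 2 · 1 · 2 · 2 · 0
1 · 0 · 2 · 2 · 3 · 2
3 · 3 · 3 · 3 · 2 · 3
step 15: 1 · 0 · 1 · 2 · 1 · 1
2 · 2 · 2 · 0 · 2 · 3
2 · 2 · 1 · 2 · 2 · 0
2 · 1 · 3 · 3 · 3 · 2
0 · 2 · 1 · 0 · 3 · 3
step 16: 1 · 0 · 1 · 2 · 1 · 1
2 · 2 · 2 · 0 · 2 · 3
2 · 2 · 1 · 2 · 2 · 0
2 · 1 · 3 · 3 · 3 · 2
0 · 3 · 1 · 0 · 3 · 3
step 17: 1 · 0 · 1 · 2 · 1 · 1
2 · 2 · 2 · 0 · 2 · 3
2 · 2 · 1 · 2 · 2 · 0
2 · 2 · 3 · 3 · 3 · 2
1 · 0 · 2 · 0 · 3 · 3
step 18: 1 · 0 · 1 · 2 · 1 · 1
2 · 2 · 2 · 0 · 2 · 3
2 · 2 · 1 · 2 · 2 · 0
2 · 2 · 3 · 3 · 3 · 2
1 · 1 · 2 · 0 · 3 · 3
step 19: 1 · 0 · 1 · 2 · 1 · 1
2 · 2 · 2 · 0 · 2 · 3
2 · 2 · 1 · 2 · 2 · 0
2 · 2 · 3 · 3 · 3 · 2
1 · 2 · 2 · 0 · 3 · 3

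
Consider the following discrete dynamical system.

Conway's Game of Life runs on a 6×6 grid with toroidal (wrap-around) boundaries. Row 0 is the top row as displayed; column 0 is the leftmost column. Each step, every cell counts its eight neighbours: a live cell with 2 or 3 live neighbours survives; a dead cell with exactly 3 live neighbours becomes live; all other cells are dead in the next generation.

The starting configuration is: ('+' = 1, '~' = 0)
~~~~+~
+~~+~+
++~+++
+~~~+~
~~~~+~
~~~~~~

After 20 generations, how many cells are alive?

gen 0: ~~~~+~
+~~+~+
++~+++
+~~~+~
~~~~+~
~~~~~~
gen 1: ~~~~++
~+++~~
~+++~~
++~~~~
~~~~~+
~~~~~~
gen 2: ~~+++~
++~~~~
~~~+~~
++~~~~
+~~~~~
~~~~++
gen 3: +++++~
~+~~+~
~~+~~~
++~~~~
++~~~~
~~~~++
gen 4: +++~~~
+~~~++
+~+~~~
+~+~~~
~+~~~~
~~~~+~
gen 5: ++~++~
~~++~~
+~~+~~
+~+~~~
~+~~~~
+~+~~~
gen 6: +~~~++
+~~~~+
~~~+~~
+~+~~~
+~+~~~
+~++~+
gen 7: ~~~+~~
+~~~~~
++~~~+
~~++~~
+~+~~~
~~++~~
gen 8: ~~++~~
++~~~+
+++~~+
~~++~+
~~~~~~
~+++~~
gen 9: ~~~++~
~~~+++
~~~+~~
~~++++
~+~~+~
~+~+~~
gen 10: ~~~~~+
~~+~~+
~~~~~~
~~+~~+
++~~~+
~~~+~~
gen 11: ~~~~+~
~~~~~~
~~~~~~
~+~~~+
+++~++
~~~~++
gen 12: ~~~~++
~~~~~~
~~~~~~
~++~++
~+++~~
~+~~~~
gen 13: ~~~~~~
~~~~~~
~~~~~~
++~~+~
~~~++~
++~++~
gen 14: ~~~~~~
~~~~~~
~~~~~~
~~~+++
~~~~~~
~~++++
gen 15: ~~~++~
~~~~~~
~~~~+~
~~~~+~
~~+~~~
~~~++~
gen 16: ~~~++~
~~~++~
~~~~~~
~~~+~~
~~~~+~
~~+~+~
gen 17: ~~+~~+
~~~++~
~~~++~
~~~~~~
~~~~+~
~~~~++
gen 18: ~~~~~+
~~+~~+
~~~++~
~~~++~
~~~~++
~~~+++
gen 19: +~~+~+
~~~+~+
~~+~~+
~~~~~~
~~~~~~
+~~+~~
gen 20: +~++~+
~~++~+
~~~~+~
~~~~~~
~~~~~~
+~~~++

11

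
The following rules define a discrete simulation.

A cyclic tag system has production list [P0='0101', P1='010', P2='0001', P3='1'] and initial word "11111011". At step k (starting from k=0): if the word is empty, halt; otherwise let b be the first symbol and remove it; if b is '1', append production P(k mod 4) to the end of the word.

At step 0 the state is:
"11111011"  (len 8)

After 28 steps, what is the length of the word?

18

[0] "11111011"  (len 8)
[1] "11110110101"  (len 11)
[2] "1110110101010"  (len 13)
[3] "1101101010100001"  (len 16)
[4] "1011010101000011"  (len 16)
[5] "0110101010000110101"  (len 19)
[6] "110101010000110101"  (len 18)
[7] "101010100001101010001"  (len 21)
[8] "010101000011010100011"  (len 21)
[9] "10101000011010100011"  (len 20)
[10] "0101000011010100011010"  (len 22)
[11] "101000011010100011010"  (len 21)
[12] "010000110101000110101"  (len 21)
[13] "10000110101000110101"  (len 20)
[14] "0000110101000110101010"  (len 22)
[15] "000110101000110101010"  (len 21)
[16] "00110101000110101010"  (len 20)
[17] "0110101000110101010"  (len 19)
[18] "110101000110101010"  (len 18)
[19] "101010001101010100001"  (len 21)
[20] "010100011010101000011"  (len 21)
[21] "10100011010101000011"  (len 20)
[22] "0100011010101000011010"  (len 22)
[23] "100011010101000011010"  (len 21)
[24] "000110101010000110101"  (len 21)
[25] "00110101010000110101"  (len 20)
[26] "0110101010000110101"  (len 19)
[27] "110101010000110101"  (len 18)
[28] "101010100001101011"  (len 18)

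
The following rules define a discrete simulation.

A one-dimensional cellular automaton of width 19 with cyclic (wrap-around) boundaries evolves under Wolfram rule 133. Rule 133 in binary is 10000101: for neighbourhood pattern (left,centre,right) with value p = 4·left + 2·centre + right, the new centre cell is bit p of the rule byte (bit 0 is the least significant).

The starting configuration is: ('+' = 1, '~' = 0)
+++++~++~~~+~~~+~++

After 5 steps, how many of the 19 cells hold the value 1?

7

[0] +++++~++~~~+~~~+~++
[1] ++++~~~~~+~+~+~+~~+
[2] +++~~+++~+~+~+~+~~~
[3] ~+~~~~+~~+~+~+~+~+~
[4] ~+~++~+~~+~+~+~+~+~
[5] ~+~~~~+~~+~+~+~+~+~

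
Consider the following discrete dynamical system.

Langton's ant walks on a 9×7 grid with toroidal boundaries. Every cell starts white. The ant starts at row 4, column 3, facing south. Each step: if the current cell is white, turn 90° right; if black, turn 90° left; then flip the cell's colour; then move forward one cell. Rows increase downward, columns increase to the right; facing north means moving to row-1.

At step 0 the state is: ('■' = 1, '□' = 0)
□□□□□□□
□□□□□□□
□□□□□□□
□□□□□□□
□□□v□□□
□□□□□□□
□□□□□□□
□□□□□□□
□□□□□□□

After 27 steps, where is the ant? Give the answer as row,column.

1,5

[0] □□□□□□□
□□□□□□□
□□□□□□□
□□□□□□□
□□□v□□□
□□□□□□□
□□□□□□□
□□□□□□□
□□□□□□□
[1] □□□□□□□
□□□□□□□
□□□□□□□
□□□□□□□
□□<■□□□
□□□□□□□
□□□□□□□
□□□□□□□
□□□□□□□
[2] □□□□□□□
□□□□□□□
□□□□□□□
□□^□□□□
□□■■□□□
□□□□□□□
□□□□□□□
□□□□□□□
□□□□□□□
[3] □□□□□□□
□□□□□□□
□□□□□□□
□□■>□□□
□□■■□□□
□□□□□□□
□□□□□□□
□□□□□□□
□□□□□□□
[4] □□□□□□□
□□□□□□□
□□□□□□□
□□■■□□□
□□■v□□□
□□□□□□□
□□□□□□□
□□□□□□□
□□□□□□□
[5] □□□□□□□
□□□□□□□
□□□□□□□
□□■■□□□
□□■□>□□
□□□□□□□
□□□□□□□
□□□□□□□
□□□□□□□
[6] □□□□□□□
□□□□□□□
□□□□□□□
□□■■□□□
□□■□■□□
□□□□v□□
□□□□□□□
□□□□□□□
□□□□□□□
[7] □□□□□□□
□□□□□□□
□□□□□□□
□□■■□□□
□□■□■□□
□□□<■□□
□□□□□□□
□□□□□□□
□□□□□□□
[8] □□□□□□□
□□□□□□□
□□□□□□□
□□■■□□□
□□■^■□□
□□□■■□□
□□□□□□□
□□□□□□□
□□□□□□□
[9] □□□□□□□
□□□□□□□
□□□□□□□
□□■■□□□
□□■■>□□
□□□■■□□
□□□□□□□
□□□□□□□
□□□□□□□
[10] □□□□□□□
□□□□□□□
□□□□□□□
□□■■^□□
□□■■□□□
□□□■■□□
□□□□□□□
□□□□□□□
□□□□□□□
[11] □□□□□□□
□□□□□□□
□□□□□□□
□□■■■>□
□□■■□□□
□□□■■□□
□□□□□□□
□□□□□□□
□□□□□□□
[12] □□□□□□□
□□□□□□□
□□□□□□□
□□■■■■□
□□■■□v□
□□□■■□□
□□□□□□□
□□□□□□□
□□□□□□□
[13] □□□□□□□
□□□□□□□
□□□□□□□
□□■■■■□
□□■■<■□
□□□■■□□
□□□□□□□
□□□□□□□
□□□□□□□
[14] □□□□□□□
□□□□□□□
□□□□□□□
□□■■^■□
□□■■■■□
□□□■■□□
□□□□□□□
□□□□□□□
□□□□□□□
[15] □□□□□□□
□□□□□□□
□□□□□□□
□□■<□■□
□□■■■■□
□□□■■□□
□□□□□□□
□□□□□□□
□□□□□□□
[16] □□□□□□□
□□□□□□□
□□□□□□□
□□■□□■□
□□■v■■□
□□□■■□□
□□□□□□□
□□□□□□□
□□□□□□□
[17] □□□□□□□
□□□□□□□
□□□□□□□
□□■□□■□
□□■□>■□
□□□■■□□
□□□□□□□
□□□□□□□
□□□□□□□
[18] □□□□□□□
□□□□□□□
□□□□□□□
□□■□^■□
□□■□□■□
□□□■■□□
□□□□□□□
□□□□□□□
□□□□□□□
[19] □□□□□□□
□□□□□□□
□□□□□□□
□□■□■>□
□□■□□■□
□□□■■□□
□□□□□□□
□□□□□□□
□□□□□□□
[20] □□□□□□□
□□□□□□□
□□□□□^□
□□■□■□□
□□■□□■□
□□□■■□□
□□□□□□□
□□□□□□□
□□□□□□□
[21] □□□□□□□
□□□□□□□
□□□□□■>
□□■□■□□
□□■□□■□
□□□■■□□
□□□□□□□
□□□□□□□
□□□□□□□
[22] □□□□□□□
□□□□□□□
□□□□□■■
□□■□■□v
□□■□□■□
□□□■■□□
□□□□□□□
□□□□□□□
□□□□□□□
[23] □□□□□□□
□□□□□□□
□□□□□■■
□□■□■<■
□□■□□■□
□□□■■□□
□□□□□□□
□□□□□□□
□□□□□□□
[24] □□□□□□□
□□□□□□□
□□□□□^■
□□■□■■■
□□■□□■□
□□□■■□□
□□□□□□□
□□□□□□□
□□□□□□□
[25] □□□□□□□
□□□□□□□
□□□□<□■
□□■□■■■
□□■□□■□
□□□■■□□
□□□□□□□
□□□□□□□
□□□□□□□
[26] □□□□□□□
□□□□^□□
□□□□■□■
□□■□■■■
□□■□□■□
□□□■■□□
□□□□□□□
□□□□□□□
□□□□□□□
[27] □□□□□□□
□□□□■>□
□□□□■□■
□□■□■■■
□□■□□■□
□□□■■□□
□□□□□□□
□□□□□□□
□□□□□□□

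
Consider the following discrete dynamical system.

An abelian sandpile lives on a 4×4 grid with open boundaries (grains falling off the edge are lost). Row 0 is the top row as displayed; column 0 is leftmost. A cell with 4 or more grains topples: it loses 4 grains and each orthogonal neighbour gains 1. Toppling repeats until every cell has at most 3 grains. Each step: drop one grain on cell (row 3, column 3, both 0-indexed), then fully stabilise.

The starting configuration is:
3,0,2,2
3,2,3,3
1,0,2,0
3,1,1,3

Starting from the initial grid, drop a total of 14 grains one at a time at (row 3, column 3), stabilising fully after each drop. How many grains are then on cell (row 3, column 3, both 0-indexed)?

0) 3,0,2,2
3,2,3,3
1,0,2,0
3,1,1,3
1) 3,0,2,2
3,2,3,3
1,0,2,1
3,1,2,0
2) 3,0,2,2
3,2,3,3
1,0,2,1
3,1,2,1
3) 3,0,2,2
3,2,3,3
1,0,2,1
3,1,2,2
4) 3,0,2,2
3,2,3,3
1,0,2,1
3,1,2,3
5) 3,0,2,2
3,2,3,3
1,0,2,2
3,1,3,0
6) 3,0,2,2
3,2,3,3
1,0,2,2
3,1,3,1
7) 3,0,2,2
3,2,3,3
1,0,2,2
3,1,3,2
8) 3,0,2,2
3,2,3,3
1,0,2,2
3,1,3,3
9) 3,0,2,2
3,2,3,3
1,0,3,3
3,2,0,1
10) 3,0,2,2
3,2,3,3
1,0,3,3
3,2,0,2
11) 3,0,2,2
3,2,3,3
1,0,3,3
3,2,0,3
12) 3,0,3,3
3,3,1,1
1,1,1,2
3,2,2,1
13) 3,0,3,3
3,3,1,1
1,1,1,2
3,2,2,2
14) 3,0,3,3
3,3,1,1
1,1,1,2
3,2,2,3

3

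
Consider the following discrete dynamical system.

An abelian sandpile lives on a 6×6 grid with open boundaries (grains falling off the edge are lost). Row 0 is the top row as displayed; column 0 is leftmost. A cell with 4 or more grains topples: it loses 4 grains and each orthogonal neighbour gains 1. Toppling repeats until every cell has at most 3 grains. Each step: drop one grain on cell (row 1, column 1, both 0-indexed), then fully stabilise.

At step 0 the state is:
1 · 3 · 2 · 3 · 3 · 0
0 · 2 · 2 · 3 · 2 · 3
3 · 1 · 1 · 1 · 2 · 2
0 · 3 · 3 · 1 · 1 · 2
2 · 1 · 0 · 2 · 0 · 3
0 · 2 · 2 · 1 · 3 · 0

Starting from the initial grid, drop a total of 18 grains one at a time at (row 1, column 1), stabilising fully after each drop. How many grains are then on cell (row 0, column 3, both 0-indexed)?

gen 0: 1 · 3 · 2 · 3 · 3 · 0
0 · 2 · 2 · 3 · 2 · 3
3 · 1 · 1 · 1 · 2 · 2
0 · 3 · 3 · 1 · 1 · 2
2 · 1 · 0 · 2 · 0 · 3
0 · 2 · 2 · 1 · 3 · 0
gen 1: 1 · 3 · 2 · 3 · 3 · 0
0 · 3 · 2 · 3 · 2 · 3
3 · 1 · 1 · 1 · 2 · 2
0 · 3 · 3 · 1 · 1 · 2
2 · 1 · 0 · 2 · 0 · 3
0 · 2 · 2 · 1 · 3 · 0
gen 2: 2 · 0 · 3 · 3 · 3 · 0
1 · 1 · 3 · 3 · 2 · 3
3 · 2 · 1 · 1 · 2 · 2
0 · 3 · 3 · 1 · 1 · 2
2 · 1 · 0 · 2 · 0 · 3
0 · 2 · 2 · 1 · 3 · 0
gen 3: 2 · 0 · 3 · 3 · 3 · 0
1 · 2 · 3 · 3 · 2 · 3
3 · 2 · 1 · 1 · 2 · 2
0 · 3 · 3 · 1 · 1 · 2
2 · 1 · 0 · 2 · 0 · 3
0 · 2 · 2 · 1 · 3 · 0
gen 4: 2 · 0 · 3 · 3 · 3 · 0
1 · 3 · 3 · 3 · 2 · 3
3 · 2 · 1 · 1 · 2 · 2
0 · 3 · 3 · 1 · 1 · 2
2 · 1 · 0 · 2 · 0 · 3
0 · 2 · 2 · 1 · 3 · 0
gen 5: 2 · 2 · 1 · 2 · 1 · 2
2 · 1 · 2 · 2 · 1 · 0
3 · 3 · 2 · 2 · 3 · 3
0 · 3 · 3 · 1 · 1 · 2
2 · 1 · 0 · 2 · 0 · 3
0 · 2 · 2 · 1 · 3 · 0
gen 6: 2 · 2 · 1 · 2 · 1 · 2
2 · 2 · 2 · 2 · 1 · 0
3 · 3 · 2 · 2 · 3 · 3
0 · 3 · 3 · 1 · 1 · 2
2 · 1 · 0 · 2 · 0 · 3
0 · 2 · 2 · 1 · 3 · 0
gen 7: 2 · 2 · 1 · 2 · 1 · 2
2 · 3 · 2 · 2 · 1 · 0
3 · 3 · 2 · 2 · 3 · 3
0 · 3 · 3 · 1 · 1 · 2
2 · 1 · 0 · 2 · 0 · 3
0 · 2 · 2 · 1 · 3 · 0
gen 8: 3 · 3 · 2 · 2 · 1 · 2
0 · 3 · 0 · 3 · 1 · 0
1 · 3 · 1 · 3 · 3 · 3
2 · 1 · 1 · 2 · 1 · 2
2 · 2 · 1 · 2 · 0 · 3
0 · 2 · 2 · 1 · 3 · 0
gen 9: 0 · 1 · 3 · 2 · 1 · 2
2 · 2 · 1 · 3 · 1 · 0
2 · 0 · 2 · 3 · 3 · 3
2 · 2 · 1 · 2 · 1 · 2
2 · 2 · 1 · 2 · 0 · 3
0 · 2 · 2 · 1 · 3 · 0
gen 10: 0 · 1 · 3 · 2 · 1 · 2
2 · 3 · 1 · 3 · 1 · 0
2 · 0 · 2 · 3 · 3 · 3
2 · 2 · 1 · 2 · 1 · 2
2 · 2 · 1 · 2 · 0 · 3
0 · 2 · 2 · 1 · 3 · 0
gen 11: 0 · 2 · 3 · 2 · 1 · 2
3 · 0 · 2 · 3 · 1 · 0
2 · 1 · 2 · 3 · 3 · 3
2 · 2 · 1 · 2 · 1 · 2
2 · 2 · 1 · 2 · 0 · 3
0 · 2 · 2 · 1 · 3 · 0
gen 12: 0 · 2 · 3 · 2 · 1 · 2
3 · 1 · 2 · 3 · 1 · 0
2 · 1 · 2 · 3 · 3 · 3
2 · 2 · 1 · 2 · 1 · 2
2 · 2 · 1 · 2 · 0 · 3
0 · 2 · 2 · 1 · 3 · 0
gen 13: 0 · 2 · 3 · 2 · 1 · 2
3 · 2 · 2 · 3 · 1 · 0
2 · 1 · 2 · 3 · 3 · 3
2 · 2 · 1 · 2 · 1 · 2
2 · 2 · 1 · 2 · 0 · 3
0 · 2 · 2 · 1 · 3 · 0
gen 14: 0 · 2 · 3 · 2 · 1 · 2
3 · 3 · 2 · 3 · 1 · 0
2 · 1 · 2 · 3 · 3 · 3
2 · 2 · 1 · 2 · 1 · 2
2 · 2 · 1 · 2 · 0 · 3
0 · 2 · 2 · 1 · 3 · 0
gen 15: 1 · 3 · 3 · 2 · 1 · 2
0 · 1 · 3 · 3 · 1 · 0
3 · 2 · 2 · 3 · 3 · 3
2 · 2 · 1 · 2 · 1 · 2
2 · 2 · 1 · 2 · 0 · 3
0 · 2 · 2 · 1 · 3 · 0
gen 16: 1 · 3 · 3 · 2 · 1 · 2
0 · 2 · 3 · 3 · 1 · 0
3 · 2 · 2 · 3 · 3 · 3
2 · 2 · 1 · 2 · 1 · 2
2 · 2 · 1 · 2 · 0 · 3
0 · 2 · 2 · 1 · 3 · 0
gen 17: 1 · 3 · 3 · 2 · 1 · 2
0 · 3 · 3 · 3 · 1 · 0
3 · 2 · 2 · 3 · 3 · 3
2 · 2 · 1 · 2 · 1 · 2
2 · 2 · 1 · 2 · 0 · 3
0 · 2 · 2 · 1 · 3 · 0
gen 18: 2 · 1 · 2 · 0 · 2 · 2
2 · 3 · 3 · 2 · 3 · 1
0 · 1 · 1 · 2 · 1 · 0
3 · 3 · 2 · 3 · 2 · 3
2 · 2 · 1 · 2 · 0 · 3
0 · 2 · 2 · 1 · 3 · 0

0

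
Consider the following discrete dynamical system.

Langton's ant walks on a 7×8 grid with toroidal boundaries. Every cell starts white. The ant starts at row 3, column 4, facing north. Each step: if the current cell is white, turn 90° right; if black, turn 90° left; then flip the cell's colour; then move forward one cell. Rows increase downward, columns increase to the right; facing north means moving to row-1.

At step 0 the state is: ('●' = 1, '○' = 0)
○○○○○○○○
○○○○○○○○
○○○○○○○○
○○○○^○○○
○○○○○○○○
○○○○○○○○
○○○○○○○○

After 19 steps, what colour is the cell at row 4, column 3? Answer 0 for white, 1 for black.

1

0) ○○○○○○○○
○○○○○○○○
○○○○○○○○
○○○○^○○○
○○○○○○○○
○○○○○○○○
○○○○○○○○
1) ○○○○○○○○
○○○○○○○○
○○○○○○○○
○○○○●>○○
○○○○○○○○
○○○○○○○○
○○○○○○○○
2) ○○○○○○○○
○○○○○○○○
○○○○○○○○
○○○○●●○○
○○○○○v○○
○○○○○○○○
○○○○○○○○
3) ○○○○○○○○
○○○○○○○○
○○○○○○○○
○○○○●●○○
○○○○<●○○
○○○○○○○○
○○○○○○○○
4) ○○○○○○○○
○○○○○○○○
○○○○○○○○
○○○○^●○○
○○○○●●○○
○○○○○○○○
○○○○○○○○
5) ○○○○○○○○
○○○○○○○○
○○○○○○○○
○○○<○●○○
○○○○●●○○
○○○○○○○○
○○○○○○○○
6) ○○○○○○○○
○○○○○○○○
○○○^○○○○
○○○●○●○○
○○○○●●○○
○○○○○○○○
○○○○○○○○
7) ○○○○○○○○
○○○○○○○○
○○○●>○○○
○○○●○●○○
○○○○●●○○
○○○○○○○○
○○○○○○○○
8) ○○○○○○○○
○○○○○○○○
○○○●●○○○
○○○●v●○○
○○○○●●○○
○○○○○○○○
○○○○○○○○
9) ○○○○○○○○
○○○○○○○○
○○○●●○○○
○○○<●●○○
○○○○●●○○
○○○○○○○○
○○○○○○○○
10) ○○○○○○○○
○○○○○○○○
○○○●●○○○
○○○○●●○○
○○○v●●○○
○○○○○○○○
○○○○○○○○
11) ○○○○○○○○
○○○○○○○○
○○○●●○○○
○○○○●●○○
○○<●●●○○
○○○○○○○○
○○○○○○○○
12) ○○○○○○○○
○○○○○○○○
○○○●●○○○
○○^○●●○○
○○●●●●○○
○○○○○○○○
○○○○○○○○
13) ○○○○○○○○
○○○○○○○○
○○○●●○○○
○○●>●●○○
○○●●●●○○
○○○○○○○○
○○○○○○○○
14) ○○○○○○○○
○○○○○○○○
○○○●●○○○
○○●●●●○○
○○●v●●○○
○○○○○○○○
○○○○○○○○
15) ○○○○○○○○
○○○○○○○○
○○○●●○○○
○○●●●●○○
○○●○>●○○
○○○○○○○○
○○○○○○○○
16) ○○○○○○○○
○○○○○○○○
○○○●●○○○
○○●●^●○○
○○●○○●○○
○○○○○○○○
○○○○○○○○
17) ○○○○○○○○
○○○○○○○○
○○○●●○○○
○○●<○●○○
○○●○○●○○
○○○○○○○○
○○○○○○○○
18) ○○○○○○○○
○○○○○○○○
○○○●●○○○
○○●○○●○○
○○●v○●○○
○○○○○○○○
○○○○○○○○
19) ○○○○○○○○
○○○○○○○○
○○○●●○○○
○○●○○●○○
○○<●○●○○
○○○○○○○○
○○○○○○○○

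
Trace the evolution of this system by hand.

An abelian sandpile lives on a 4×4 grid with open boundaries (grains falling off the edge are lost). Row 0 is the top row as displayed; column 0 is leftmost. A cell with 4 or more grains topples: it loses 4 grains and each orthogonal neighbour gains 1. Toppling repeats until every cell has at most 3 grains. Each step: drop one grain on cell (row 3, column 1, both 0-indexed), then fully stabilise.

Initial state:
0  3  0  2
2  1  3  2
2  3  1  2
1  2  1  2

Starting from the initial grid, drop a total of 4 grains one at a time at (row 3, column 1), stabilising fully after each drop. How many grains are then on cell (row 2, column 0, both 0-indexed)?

0) 0  3  0  2
2  1  3  2
2  3  1  2
1  2  1  2
1) 0  3  0  2
2  1  3  2
2  3  1  2
1  3  1  2
2) 0  3  0  2
2  2  3  2
3  0  2  2
2  1  2  2
3) 0  3  0  2
2  2  3  2
3  0  2  2
2  2  2  2
4) 0  3  0  2
2  2  3  2
3  0  2  2
2  3  2  2

3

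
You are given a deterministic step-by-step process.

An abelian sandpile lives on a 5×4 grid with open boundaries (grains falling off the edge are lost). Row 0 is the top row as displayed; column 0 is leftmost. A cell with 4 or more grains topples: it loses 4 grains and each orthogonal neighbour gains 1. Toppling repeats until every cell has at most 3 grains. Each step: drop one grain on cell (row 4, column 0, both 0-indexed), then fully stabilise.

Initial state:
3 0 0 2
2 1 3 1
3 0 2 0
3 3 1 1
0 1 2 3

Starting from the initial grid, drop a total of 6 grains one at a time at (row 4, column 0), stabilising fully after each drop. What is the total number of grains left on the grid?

33

0) 3 0 0 2
2 1 3 1
3 0 2 0
3 3 1 1
0 1 2 3
1) 3 0 0 2
2 1 3 1
3 0 2 0
3 3 1 1
1 1 2 3
2) 3 0 0 2
2 1 3 1
3 0 2 0
3 3 1 1
2 1 2 3
3) 3 0 0 2
2 1 3 1
3 0 2 0
3 3 1 1
3 1 2 3
4) 3 0 0 2
3 1 3 1
0 2 2 0
2 0 2 1
1 3 2 3
5) 3 0 0 2
3 1 3 1
0 2 2 0
2 0 2 1
2 3 2 3
6) 3 0 0 2
3 1 3 1
0 2 2 0
2 0 2 1
3 3 2 3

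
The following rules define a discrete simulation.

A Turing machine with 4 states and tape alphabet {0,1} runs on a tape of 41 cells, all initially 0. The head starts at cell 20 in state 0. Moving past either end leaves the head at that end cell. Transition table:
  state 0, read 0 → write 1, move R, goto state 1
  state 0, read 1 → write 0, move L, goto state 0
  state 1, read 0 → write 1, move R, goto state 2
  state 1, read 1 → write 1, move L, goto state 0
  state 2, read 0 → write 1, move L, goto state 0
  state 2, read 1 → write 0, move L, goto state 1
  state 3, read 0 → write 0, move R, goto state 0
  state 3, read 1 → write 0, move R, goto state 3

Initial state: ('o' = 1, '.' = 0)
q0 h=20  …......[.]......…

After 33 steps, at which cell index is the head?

t=0: q0 h=20  …......[.]......…
t=1: q1 h=21  ….....o[.]......…
t=2: q2 h=22  …....oo[.]......…
t=3: q0 h=21  ….....o[o]o.....…
t=4: q0 h=20  …......[o].o....…
t=5: q0 h=19  …......[.]..o...…
t=6: q1 h=20  ….....o[.].o....…
t=7: q2 h=21  …....oo[.]o.....…
t=8: q0 h=20  ….....o[o]oo....…
t=9: q0 h=19  …......[o].oo...…
t=10: q0 h=18  …......[.]..oo..…
t=11: q1 h=19  ….....o[.].oo...…
t=12: q2 h=20  …....oo[.]oo....…
t=13: q0 h=19  ….....o[o]ooo...…
t=14: q0 h=18  …......[o].ooo..…
t=15: q0 h=17  …......[.]..ooo.…
t=16: q1 h=18  ….....o[.].ooo..…
t=17: q2 h=19  …....oo[.]ooo...…
t=18: q0 h=18  ….....o[o]oooo..…
t=19: q0 h=17  …......[o].oooo.…
t=20: q0 h=16  …......[.]..oooo…
t=21: q1 h=17  ….....o[.].oooo.…
t=22: q2 h=18  …....oo[.]oooo..…
t=23: q0 h=17  ….....o[o]ooooo.…
t=24: q0 h=16  …......[o].ooooo…
t=25: q0 h=15  …......[.]..oooo…
t=26: q1 h=16  ….....o[.].ooooo…
t=27: q2 h=17  …....oo[.]ooooo.…
t=28: q0 h=16  ….....o[o]oooooo…
t=29: q0 h=15  …......[o].ooooo…
t=30: q0 h=14  …......[.]..oooo…
t=31: q1 h=15  ….....o[.].ooooo…
t=32: q2 h=16  …....oo[.]oooooo…
t=33: q0 h=15  ….....o[o]oooooo…

15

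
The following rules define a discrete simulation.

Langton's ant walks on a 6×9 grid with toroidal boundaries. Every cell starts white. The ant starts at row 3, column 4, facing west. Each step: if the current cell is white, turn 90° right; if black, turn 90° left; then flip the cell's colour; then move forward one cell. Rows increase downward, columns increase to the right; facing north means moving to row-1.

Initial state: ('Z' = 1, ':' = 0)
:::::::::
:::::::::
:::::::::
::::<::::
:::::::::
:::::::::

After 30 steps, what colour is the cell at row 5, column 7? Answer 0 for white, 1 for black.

1

[0] :::::::::
:::::::::
:::::::::
::::<::::
:::::::::
:::::::::
[1] :::::::::
:::::::::
::::^::::
::::Z::::
:::::::::
:::::::::
[2] :::::::::
:::::::::
::::Z>:::
::::Z::::
:::::::::
:::::::::
[3] :::::::::
:::::::::
::::ZZ:::
::::Zv:::
:::::::::
:::::::::
[4] :::::::::
:::::::::
::::ZZ:::
::::<Z:::
:::::::::
:::::::::
[5] :::::::::
:::::::::
::::ZZ:::
:::::Z:::
::::v::::
:::::::::
[6] :::::::::
:::::::::
::::ZZ:::
:::::Z:::
:::<Z::::
:::::::::
[7] :::::::::
:::::::::
::::ZZ:::
:::^:Z:::
:::ZZ::::
:::::::::
[8] :::::::::
:::::::::
::::ZZ:::
:::Z>Z:::
:::ZZ::::
:::::::::
[9] :::::::::
:::::::::
::::ZZ:::
:::ZZZ:::
:::Zv::::
:::::::::
[10] :::::::::
:::::::::
::::ZZ:::
:::ZZZ:::
:::Z:>:::
:::::::::
[11] :::::::::
:::::::::
::::ZZ:::
:::ZZZ:::
:::Z:Z:::
:::::v:::
[12] :::::::::
:::::::::
::::ZZ:::
:::ZZZ:::
:::Z:Z:::
::::<Z:::
[13] :::::::::
:::::::::
::::ZZ:::
:::ZZZ:::
:::Z^Z:::
::::ZZ:::
[14] :::::::::
:::::::::
::::ZZ:::
:::ZZZ:::
:::ZZ>:::
::::ZZ:::
[15] :::::::::
:::::::::
::::ZZ:::
:::ZZ^:::
:::ZZ::::
::::ZZ:::
[16] :::::::::
:::::::::
::::ZZ:::
:::Z<::::
:::ZZ::::
::::ZZ:::
[17] :::::::::
:::::::::
::::ZZ:::
:::Z:::::
:::Zv::::
::::ZZ:::
[18] :::::::::
:::::::::
::::ZZ:::
:::Z:::::
:::Z:>:::
::::ZZ:::
[19] :::::::::
:::::::::
::::ZZ:::
:::Z:::::
:::Z:Z:::
::::Zv:::
[20] :::::::::
:::::::::
::::ZZ:::
:::Z:::::
:::Z:Z:::
::::Z:>::
[21] ::::::v::
:::::::::
::::ZZ:::
:::Z:::::
:::Z:Z:::
::::Z:Z::
[22] :::::<Z::
:::::::::
::::ZZ:::
:::Z:::::
:::Z:Z:::
::::Z:Z::
[23] :::::ZZ::
:::::::::
::::ZZ:::
:::Z:::::
:::Z:Z:::
::::Z^Z::
[24] :::::ZZ::
:::::::::
::::ZZ:::
:::Z:::::
:::Z:Z:::
::::ZZ>::
[25] :::::ZZ::
:::::::::
::::ZZ:::
:::Z:::::
:::Z:Z^::
::::ZZ:::
[26] :::::ZZ::
:::::::::
::::ZZ:::
:::Z:::::
:::Z:ZZ>:
::::ZZ:::
[27] :::::ZZ::
:::::::::
::::ZZ:::
:::Z:::::
:::Z:ZZZ:
::::ZZ:v:
[28] :::::ZZ::
:::::::::
::::ZZ:::
:::Z:::::
:::Z:ZZZ:
::::ZZ<Z:
[29] :::::ZZ::
:::::::::
::::ZZ:::
:::Z:::::
:::Z:Z^Z:
::::ZZZZ:
[30] :::::ZZ::
:::::::::
::::ZZ:::
:::Z:::::
:::Z:<:Z:
::::ZZZZ:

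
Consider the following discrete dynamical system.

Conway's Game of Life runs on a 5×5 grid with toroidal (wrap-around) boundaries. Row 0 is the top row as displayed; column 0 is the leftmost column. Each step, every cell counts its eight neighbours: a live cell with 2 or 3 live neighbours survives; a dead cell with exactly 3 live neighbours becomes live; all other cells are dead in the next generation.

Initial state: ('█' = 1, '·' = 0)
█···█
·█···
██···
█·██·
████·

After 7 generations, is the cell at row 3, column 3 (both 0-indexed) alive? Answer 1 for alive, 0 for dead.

gen 0: █···█
·█···
██···
█·██·
████·
gen 1: ···██
·█··█
█···█
···█·
·····
gen 2: █··██
·····
█··██
····█
···██
gen 3: █··█·
·····
█··██
·····
·····
gen 4: ·····
█··█·
····█
····█
·····
gen 5: ·····
····█
█··██
·····
·····
gen 6: ·····
█··██
█··██
····█
·····
gen 7: ····█
█··█·
·····
█··██
·····

1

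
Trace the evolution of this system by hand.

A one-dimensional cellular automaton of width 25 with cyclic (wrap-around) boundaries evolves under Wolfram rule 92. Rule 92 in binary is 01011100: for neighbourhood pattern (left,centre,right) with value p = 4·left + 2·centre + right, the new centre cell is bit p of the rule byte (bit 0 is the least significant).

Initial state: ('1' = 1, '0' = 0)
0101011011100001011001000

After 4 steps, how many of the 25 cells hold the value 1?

[0] 0101011011100001011001000
[1] 0101011010110001011101100
[2] 0101011010111001010101110
[3] 0101011010101101010101011
[4] 0101011010101101010101011

14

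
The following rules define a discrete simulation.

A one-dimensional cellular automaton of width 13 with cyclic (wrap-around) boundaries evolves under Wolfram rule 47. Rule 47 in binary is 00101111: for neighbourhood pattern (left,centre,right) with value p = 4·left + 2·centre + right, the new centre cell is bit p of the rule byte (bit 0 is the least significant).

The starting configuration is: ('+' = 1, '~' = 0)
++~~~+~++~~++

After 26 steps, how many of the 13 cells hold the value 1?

6

0) ++~~~+~++~~++
1) ~~~+++++~~++~
2) ++++~~~~~++~~
3) +~~~~+++++~~+
4) ~~++++~~~~~++
5) ~++~~~~+++++~
6) ++~~++++~~~~~
7) +~~++~~~~++++
8) ~~++~~++++~~~
9) +++~~++~~~~++
10) ~~~~++~~++++~
11) +++++~~++~~~~
12) +~~~~~++~~+++
13) ~~+++++~~++~~
14) +++~~~~~++~~+
15) ~~~~+++++~~++
16) ~++++~~~~~++~
17) ++~~~~+++++~~
18) +~~++++~~~~~+
19) ~~++~~~~+++++
20) ~++~~++++~~~~
21) ++~~++~~~~+++
22) ~~~++~~++++~~
23) ++++~~++~~~~+
24) ~~~~~++~~++++
25) ~+++++~~++~~~
26) ++~~~~~++~~++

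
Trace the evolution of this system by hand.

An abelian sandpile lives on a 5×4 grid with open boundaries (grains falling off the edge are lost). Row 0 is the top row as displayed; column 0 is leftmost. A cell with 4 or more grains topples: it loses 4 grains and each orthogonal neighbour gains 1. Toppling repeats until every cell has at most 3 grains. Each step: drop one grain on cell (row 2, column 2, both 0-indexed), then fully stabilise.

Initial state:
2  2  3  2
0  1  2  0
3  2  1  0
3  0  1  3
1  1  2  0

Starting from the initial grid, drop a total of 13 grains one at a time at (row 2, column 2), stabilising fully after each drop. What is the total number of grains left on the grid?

gen 0: 2  2  3  2
0  1  2  0
3  2  1  0
3  0  1  3
1  1  2  0
gen 1: 2  2  3  2
0  1  2  0
3  2  2  0
3  0  1  3
1  1  2  0
gen 2: 2  2  3  2
0  1  2  0
3  2  3  0
3  0  1  3
1  1  2  0
gen 3: 2  2  3  2
0  1  3  0
3  3  0  1
3  0  2  3
1  1  2  0
gen 4: 2  2  3  2
0  1  3  0
3  3  1  1
3  0  2  3
1  1  2  0
gen 5: 2  2  3  2
0  1  3  0
3  3  2  1
3  0  2  3
1  1  2  0
gen 6: 2  2  3  2
0  1  3  0
3  3  3  1
3  0  2  3
1  1  2  0
gen 7: 2  3  0  3
1  3  1  1
1  1  2  2
0  2  3  3
2  1  2  0
gen 8: 2  3  0  3
1  3  1  1
1  1  3  2
0  2  3  3
2  1  2  0
gen 9: 2  3  0  3
1  3  2  2
1  2  2  0
0  3  1  1
2  1  3  1
gen 10: 2  3  0  3
1  3  2  2
1  2  3  0
0  3  1  1
2  1  3  1
gen 11: 2  3  0  3
1  3  3  2
1  3  0  1
0  3  2  1
2  1  3  1
gen 12: 2  3  0  3
1  3  3  2
1  3  1  1
0  3  2  1
2  1  3  1
gen 13: 2  3  0  3
1  3  3  2
1  3  2  1
0  3  2  1
2  1  3  1

37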